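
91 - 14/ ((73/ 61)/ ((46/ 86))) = 266007/ 3139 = 84.74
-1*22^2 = -484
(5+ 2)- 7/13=84/13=6.46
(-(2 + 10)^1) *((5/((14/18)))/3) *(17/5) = -612/7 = -87.43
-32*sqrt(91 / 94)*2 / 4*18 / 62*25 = -1800*sqrt(8554) / 1457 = -114.26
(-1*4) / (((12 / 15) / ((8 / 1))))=-40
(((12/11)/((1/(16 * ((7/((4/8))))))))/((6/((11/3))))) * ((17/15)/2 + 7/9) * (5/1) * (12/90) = 54208/405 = 133.85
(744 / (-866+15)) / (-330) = 124 / 46805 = 0.00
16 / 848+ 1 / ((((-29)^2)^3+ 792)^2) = 353815725406236822 / 18752233446530548757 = 0.02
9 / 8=1.12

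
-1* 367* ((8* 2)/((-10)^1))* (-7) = -20552/5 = -4110.40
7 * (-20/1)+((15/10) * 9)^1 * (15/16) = -4075/32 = -127.34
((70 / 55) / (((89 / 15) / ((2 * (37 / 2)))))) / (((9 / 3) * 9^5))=2590 / 57808971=0.00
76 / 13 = 5.85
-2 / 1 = -2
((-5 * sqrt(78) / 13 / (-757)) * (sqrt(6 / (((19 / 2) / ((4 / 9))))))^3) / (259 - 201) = 160 * sqrt(494) / 309076287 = 0.00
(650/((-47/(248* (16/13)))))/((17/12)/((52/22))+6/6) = -61900800/23453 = -2639.36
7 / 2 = 3.50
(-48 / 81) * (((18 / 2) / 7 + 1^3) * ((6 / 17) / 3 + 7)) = -30976 / 3213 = -9.64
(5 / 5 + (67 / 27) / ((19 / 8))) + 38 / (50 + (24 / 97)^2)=338762660 / 120818169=2.80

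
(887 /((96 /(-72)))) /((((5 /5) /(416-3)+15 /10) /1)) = -1098993 /2482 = -442.79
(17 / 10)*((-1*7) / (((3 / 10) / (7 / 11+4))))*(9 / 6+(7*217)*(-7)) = 3910459 / 2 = 1955229.50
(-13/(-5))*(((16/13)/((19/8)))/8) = 16/95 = 0.17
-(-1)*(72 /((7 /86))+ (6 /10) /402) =4148647 /4690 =884.57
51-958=-907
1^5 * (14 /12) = 7 /6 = 1.17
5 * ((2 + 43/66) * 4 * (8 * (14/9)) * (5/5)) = 196000/297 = 659.93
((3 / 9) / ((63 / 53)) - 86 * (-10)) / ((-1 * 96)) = -8.96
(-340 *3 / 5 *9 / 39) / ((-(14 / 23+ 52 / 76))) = 267444 / 7345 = 36.41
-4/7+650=4546/7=649.43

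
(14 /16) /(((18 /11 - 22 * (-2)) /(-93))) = -7161 /4016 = -1.78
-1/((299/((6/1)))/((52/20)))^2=-0.00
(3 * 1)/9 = 1/3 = 0.33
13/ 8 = 1.62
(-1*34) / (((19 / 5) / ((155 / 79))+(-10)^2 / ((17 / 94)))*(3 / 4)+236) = -1791800 / 34368751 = -0.05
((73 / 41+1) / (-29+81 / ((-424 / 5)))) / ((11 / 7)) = -338352 / 5728151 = -0.06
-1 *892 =-892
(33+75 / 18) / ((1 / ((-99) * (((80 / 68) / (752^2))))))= -36795 / 4806784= -0.01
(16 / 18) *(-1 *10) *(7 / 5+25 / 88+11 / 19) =-37838 / 1881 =-20.12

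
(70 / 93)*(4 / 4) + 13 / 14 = 2189 / 1302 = 1.68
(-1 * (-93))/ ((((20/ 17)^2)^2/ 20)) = 7767453/ 8000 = 970.93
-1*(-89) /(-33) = -89 /33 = -2.70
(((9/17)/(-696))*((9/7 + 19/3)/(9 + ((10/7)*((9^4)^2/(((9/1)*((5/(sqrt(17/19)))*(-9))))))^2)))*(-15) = 0.00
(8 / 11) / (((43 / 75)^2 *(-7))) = -45000 / 142373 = -0.32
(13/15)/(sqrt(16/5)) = 13 * sqrt(5)/60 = 0.48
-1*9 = -9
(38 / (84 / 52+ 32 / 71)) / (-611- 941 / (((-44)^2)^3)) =-254507952185344 / 8454890011586999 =-0.03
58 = 58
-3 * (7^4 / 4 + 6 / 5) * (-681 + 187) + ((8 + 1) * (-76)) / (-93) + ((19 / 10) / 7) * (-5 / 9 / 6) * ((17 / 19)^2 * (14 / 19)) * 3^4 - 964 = 49821831427 / 55955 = 890391.05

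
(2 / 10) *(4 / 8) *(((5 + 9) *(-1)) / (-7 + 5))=7 / 10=0.70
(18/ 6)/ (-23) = -3/ 23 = -0.13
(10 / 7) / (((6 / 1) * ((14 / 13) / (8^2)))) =2080 / 147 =14.15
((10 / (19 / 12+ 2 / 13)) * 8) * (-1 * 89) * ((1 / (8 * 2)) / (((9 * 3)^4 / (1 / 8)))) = -0.00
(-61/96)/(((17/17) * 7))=-61/672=-0.09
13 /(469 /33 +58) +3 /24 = 5815 /19064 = 0.31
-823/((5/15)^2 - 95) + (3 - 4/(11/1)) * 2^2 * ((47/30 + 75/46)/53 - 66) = -117952351303/171769290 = -686.69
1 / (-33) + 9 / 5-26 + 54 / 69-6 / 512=-22791289 / 971520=-23.46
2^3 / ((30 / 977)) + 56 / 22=43408 / 165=263.08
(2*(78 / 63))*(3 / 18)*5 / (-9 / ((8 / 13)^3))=-5120 / 95823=-0.05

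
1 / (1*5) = 1 / 5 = 0.20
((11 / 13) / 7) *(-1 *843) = -9273 / 91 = -101.90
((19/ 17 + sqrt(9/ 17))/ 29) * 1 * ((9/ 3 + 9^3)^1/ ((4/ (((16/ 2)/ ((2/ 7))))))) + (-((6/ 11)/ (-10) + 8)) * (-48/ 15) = 15372 * sqrt(17)/ 493 + 30219956/ 135575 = 351.46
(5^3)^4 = 244140625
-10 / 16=-5 / 8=-0.62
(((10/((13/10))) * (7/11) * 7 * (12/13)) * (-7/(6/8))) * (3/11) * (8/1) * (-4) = 52684800/20449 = 2576.40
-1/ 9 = -0.11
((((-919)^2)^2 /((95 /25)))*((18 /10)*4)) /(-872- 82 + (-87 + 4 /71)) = -1823152070634876 /1404233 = -1298325897.93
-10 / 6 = -5 / 3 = -1.67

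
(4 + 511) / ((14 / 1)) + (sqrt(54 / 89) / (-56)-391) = -4959 / 14-3 * sqrt(534) / 4984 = -354.23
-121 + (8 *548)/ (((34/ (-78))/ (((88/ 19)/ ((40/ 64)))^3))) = -59657626236439/ 14575375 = -4093042.29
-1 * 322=-322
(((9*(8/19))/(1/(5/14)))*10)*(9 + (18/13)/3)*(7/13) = 221400/3211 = 68.95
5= 5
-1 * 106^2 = -11236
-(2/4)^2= -1/4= -0.25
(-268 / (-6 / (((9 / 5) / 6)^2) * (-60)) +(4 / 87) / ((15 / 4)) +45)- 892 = -221081287 / 261000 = -847.05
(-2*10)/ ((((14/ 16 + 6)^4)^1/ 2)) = -32768/ 1830125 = -0.02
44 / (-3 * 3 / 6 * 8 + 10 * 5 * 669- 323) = 44 / 33115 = 0.00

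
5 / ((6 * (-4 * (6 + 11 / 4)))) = -1 / 42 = -0.02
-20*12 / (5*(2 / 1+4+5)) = -48 / 11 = -4.36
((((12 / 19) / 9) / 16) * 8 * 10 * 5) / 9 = 100 / 513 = 0.19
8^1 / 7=8 / 7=1.14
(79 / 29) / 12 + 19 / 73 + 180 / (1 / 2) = 9157819 / 25404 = 360.49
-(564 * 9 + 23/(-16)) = -81193/16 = -5074.56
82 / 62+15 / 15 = 72 / 31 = 2.32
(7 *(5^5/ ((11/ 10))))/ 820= 21875/ 902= 24.25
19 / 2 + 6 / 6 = 21 / 2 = 10.50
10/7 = 1.43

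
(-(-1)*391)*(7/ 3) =2737/ 3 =912.33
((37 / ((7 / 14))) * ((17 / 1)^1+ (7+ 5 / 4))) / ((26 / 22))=41107 / 26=1581.04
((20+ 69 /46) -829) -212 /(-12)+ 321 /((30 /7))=-10724 /15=-714.93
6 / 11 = 0.55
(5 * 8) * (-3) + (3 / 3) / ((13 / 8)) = -1552 / 13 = -119.38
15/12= 5/4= 1.25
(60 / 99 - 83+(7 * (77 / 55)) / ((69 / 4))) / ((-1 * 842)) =310529 / 3195390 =0.10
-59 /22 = -2.68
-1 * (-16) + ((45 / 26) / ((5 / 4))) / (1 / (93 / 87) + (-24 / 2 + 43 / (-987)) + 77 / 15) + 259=3264964295 / 11882611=274.77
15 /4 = 3.75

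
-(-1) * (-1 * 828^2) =-685584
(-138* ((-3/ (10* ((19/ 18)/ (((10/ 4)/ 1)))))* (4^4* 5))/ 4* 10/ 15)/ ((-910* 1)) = -39744/ 1729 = -22.99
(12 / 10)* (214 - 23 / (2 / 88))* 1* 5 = -4788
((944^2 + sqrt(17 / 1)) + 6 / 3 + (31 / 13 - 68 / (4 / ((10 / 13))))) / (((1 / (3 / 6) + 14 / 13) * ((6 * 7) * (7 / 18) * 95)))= 39 * sqrt(17) / 186200 + 6950793 / 37240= 186.65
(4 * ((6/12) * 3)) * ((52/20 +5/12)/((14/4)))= 181/35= 5.17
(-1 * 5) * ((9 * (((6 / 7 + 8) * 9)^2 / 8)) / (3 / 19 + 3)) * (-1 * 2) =4436937 / 196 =22637.43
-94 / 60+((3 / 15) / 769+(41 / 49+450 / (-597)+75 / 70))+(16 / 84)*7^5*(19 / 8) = 570094002291 / 74985190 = 7602.75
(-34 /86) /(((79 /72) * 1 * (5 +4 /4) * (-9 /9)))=204 /3397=0.06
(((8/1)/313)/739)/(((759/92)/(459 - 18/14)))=34176/17810639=0.00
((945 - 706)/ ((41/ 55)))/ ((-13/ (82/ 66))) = -1195/ 39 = -30.64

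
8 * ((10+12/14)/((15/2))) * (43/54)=26144/2835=9.22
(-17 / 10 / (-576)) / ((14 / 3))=17 / 26880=0.00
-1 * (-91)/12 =91/12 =7.58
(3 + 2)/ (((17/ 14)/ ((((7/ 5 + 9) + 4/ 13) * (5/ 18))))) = 8120/ 663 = 12.25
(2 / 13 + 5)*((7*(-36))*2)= -33768 / 13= -2597.54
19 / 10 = 1.90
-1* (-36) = 36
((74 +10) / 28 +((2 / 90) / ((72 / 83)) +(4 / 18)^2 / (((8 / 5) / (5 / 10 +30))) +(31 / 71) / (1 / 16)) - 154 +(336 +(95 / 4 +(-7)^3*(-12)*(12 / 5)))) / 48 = 2322277469 / 11041920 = 210.31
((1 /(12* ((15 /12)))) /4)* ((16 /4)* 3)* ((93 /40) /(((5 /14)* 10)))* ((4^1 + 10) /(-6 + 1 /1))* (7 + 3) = -4557 /1250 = -3.65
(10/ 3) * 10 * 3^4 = 2700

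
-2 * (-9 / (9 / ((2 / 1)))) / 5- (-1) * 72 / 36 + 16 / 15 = 58 / 15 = 3.87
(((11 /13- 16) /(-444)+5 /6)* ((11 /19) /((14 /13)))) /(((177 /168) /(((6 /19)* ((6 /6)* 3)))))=330462 /788063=0.42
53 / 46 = 1.15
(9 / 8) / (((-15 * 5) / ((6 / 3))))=-3 / 100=-0.03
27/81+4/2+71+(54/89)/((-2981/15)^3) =518678940574030/7072894651647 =73.33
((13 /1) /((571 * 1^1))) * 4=0.09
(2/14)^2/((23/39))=39/1127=0.03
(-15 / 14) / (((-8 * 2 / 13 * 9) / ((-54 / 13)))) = -45 / 112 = -0.40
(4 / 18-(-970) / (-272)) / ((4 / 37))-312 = -1678993 / 4896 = -342.93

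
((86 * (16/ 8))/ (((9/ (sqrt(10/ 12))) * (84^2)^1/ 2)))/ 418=43 * sqrt(30)/ 19908504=0.00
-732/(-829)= 0.88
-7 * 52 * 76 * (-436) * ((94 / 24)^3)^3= 210912448091420571587 / 80621568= 2616079708241.60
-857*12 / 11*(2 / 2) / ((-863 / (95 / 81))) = 325660 / 256311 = 1.27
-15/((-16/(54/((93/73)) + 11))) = 24825/496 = 50.05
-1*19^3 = -6859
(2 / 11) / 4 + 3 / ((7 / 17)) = 1129 / 154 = 7.33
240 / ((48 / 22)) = 110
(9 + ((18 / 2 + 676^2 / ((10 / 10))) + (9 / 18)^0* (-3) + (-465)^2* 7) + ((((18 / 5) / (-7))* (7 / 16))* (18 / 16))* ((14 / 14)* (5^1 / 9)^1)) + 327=126137143 / 64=1970892.86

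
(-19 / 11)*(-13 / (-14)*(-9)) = 2223 / 154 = 14.44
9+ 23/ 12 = 131/ 12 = 10.92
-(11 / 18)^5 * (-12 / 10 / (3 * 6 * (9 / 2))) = 161051 / 127545840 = 0.00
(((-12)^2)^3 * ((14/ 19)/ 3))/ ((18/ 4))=3096576/ 19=162977.68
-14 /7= -2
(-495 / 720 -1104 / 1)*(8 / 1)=-17675 / 2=-8837.50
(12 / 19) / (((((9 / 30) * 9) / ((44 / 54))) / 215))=189200 / 4617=40.98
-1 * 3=-3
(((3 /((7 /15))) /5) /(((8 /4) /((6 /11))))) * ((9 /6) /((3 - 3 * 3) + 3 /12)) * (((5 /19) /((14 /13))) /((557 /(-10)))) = 52650 /131197451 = 0.00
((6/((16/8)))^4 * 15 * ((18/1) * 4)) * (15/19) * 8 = 10497600/19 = 552505.26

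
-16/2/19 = -0.42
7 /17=0.41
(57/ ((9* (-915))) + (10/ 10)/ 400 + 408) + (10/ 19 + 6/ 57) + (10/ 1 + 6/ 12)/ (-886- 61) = 408.62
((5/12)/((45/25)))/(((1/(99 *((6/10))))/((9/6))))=165/8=20.62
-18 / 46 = -0.39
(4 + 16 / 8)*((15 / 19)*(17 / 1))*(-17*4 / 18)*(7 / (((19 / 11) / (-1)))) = 445060 / 361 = 1232.85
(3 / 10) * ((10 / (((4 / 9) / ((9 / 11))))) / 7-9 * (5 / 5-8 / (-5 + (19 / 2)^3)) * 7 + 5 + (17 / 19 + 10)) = -875592933 / 66507980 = -13.17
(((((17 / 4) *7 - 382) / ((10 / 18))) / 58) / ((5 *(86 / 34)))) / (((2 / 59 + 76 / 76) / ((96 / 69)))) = -50876172 / 43738525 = -1.16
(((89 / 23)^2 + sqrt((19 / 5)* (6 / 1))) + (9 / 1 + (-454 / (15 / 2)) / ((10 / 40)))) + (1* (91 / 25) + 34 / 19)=-160361437 / 753825 + sqrt(570) / 5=-207.96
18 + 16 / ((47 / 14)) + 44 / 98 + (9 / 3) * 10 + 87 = 140.21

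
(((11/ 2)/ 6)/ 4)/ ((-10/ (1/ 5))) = -11/ 2400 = -0.00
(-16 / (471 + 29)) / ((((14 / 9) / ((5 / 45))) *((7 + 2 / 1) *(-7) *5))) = 2 / 275625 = 0.00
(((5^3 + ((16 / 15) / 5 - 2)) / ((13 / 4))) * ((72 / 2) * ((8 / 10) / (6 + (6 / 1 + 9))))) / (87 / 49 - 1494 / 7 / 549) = 37.49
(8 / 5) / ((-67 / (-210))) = 336 / 67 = 5.01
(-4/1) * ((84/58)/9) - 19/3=-607/87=-6.98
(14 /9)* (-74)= -1036 /9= -115.11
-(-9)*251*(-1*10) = -22590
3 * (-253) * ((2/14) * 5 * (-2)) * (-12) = -91080/7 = -13011.43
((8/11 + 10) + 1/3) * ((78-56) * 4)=2920/3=973.33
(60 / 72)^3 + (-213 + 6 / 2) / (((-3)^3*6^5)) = 20285 / 34992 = 0.58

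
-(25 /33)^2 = -625 /1089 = -0.57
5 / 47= 0.11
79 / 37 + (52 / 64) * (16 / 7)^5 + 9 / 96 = 1053083785 / 19899488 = 52.92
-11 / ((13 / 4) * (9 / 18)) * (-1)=88 / 13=6.77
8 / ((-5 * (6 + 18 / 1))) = -0.07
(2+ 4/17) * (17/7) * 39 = 1482/7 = 211.71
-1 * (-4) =4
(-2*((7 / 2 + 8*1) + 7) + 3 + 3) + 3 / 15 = -154 / 5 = -30.80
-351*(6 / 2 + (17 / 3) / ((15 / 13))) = -13884 / 5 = -2776.80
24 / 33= 8 / 11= 0.73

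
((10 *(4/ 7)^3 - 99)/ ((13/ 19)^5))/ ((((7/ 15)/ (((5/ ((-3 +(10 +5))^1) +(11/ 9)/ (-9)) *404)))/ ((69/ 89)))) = -958193251298545/ 7846934823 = -122110.51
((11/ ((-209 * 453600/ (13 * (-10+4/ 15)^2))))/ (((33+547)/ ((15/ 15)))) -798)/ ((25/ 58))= -224377889469277/ 121196250000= -1851.36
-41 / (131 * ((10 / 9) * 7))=-0.04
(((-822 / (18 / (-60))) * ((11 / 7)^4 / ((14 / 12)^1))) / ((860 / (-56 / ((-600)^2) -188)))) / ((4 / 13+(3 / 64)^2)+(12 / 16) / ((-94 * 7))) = -10617033728920892416 / 1047050692918125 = -10139.94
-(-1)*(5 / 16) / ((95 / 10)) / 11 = 5 / 1672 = 0.00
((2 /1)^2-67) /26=-63 /26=-2.42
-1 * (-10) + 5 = 15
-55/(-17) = 3.24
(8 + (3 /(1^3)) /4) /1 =35 /4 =8.75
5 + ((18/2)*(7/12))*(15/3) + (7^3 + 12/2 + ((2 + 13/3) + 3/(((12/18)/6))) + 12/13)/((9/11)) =701543/1404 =499.67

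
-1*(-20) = 20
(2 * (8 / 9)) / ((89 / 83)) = 1328 / 801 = 1.66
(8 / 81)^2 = 64 / 6561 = 0.01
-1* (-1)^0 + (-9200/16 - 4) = -580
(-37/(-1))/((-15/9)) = -111/5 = -22.20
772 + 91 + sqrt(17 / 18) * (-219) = 863- 73 * sqrt(34) / 2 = 650.17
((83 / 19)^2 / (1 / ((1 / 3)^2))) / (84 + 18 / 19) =6889 / 275994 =0.02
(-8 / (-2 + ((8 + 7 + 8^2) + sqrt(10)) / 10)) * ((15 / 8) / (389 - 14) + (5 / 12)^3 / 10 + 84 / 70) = -6179483 / 3748680 + 104737 * sqrt(10) / 3748680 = -1.56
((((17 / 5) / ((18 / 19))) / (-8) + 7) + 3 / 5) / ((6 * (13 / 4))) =5149 / 14040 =0.37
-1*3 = -3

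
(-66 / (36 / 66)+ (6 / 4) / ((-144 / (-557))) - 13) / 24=-5.34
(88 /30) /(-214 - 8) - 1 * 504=-839182 /1665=-504.01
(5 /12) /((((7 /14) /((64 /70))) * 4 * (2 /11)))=22 /21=1.05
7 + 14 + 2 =23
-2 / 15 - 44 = -662 / 15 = -44.13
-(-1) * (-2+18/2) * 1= 7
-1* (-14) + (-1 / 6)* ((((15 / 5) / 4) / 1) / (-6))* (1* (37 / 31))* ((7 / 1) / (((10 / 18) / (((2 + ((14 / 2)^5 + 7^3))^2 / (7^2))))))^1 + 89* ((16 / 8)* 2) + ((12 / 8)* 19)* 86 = 2044011569 / 1085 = 1883881.63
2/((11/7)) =1.27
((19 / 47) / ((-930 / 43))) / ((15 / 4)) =-1634 / 327825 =-0.00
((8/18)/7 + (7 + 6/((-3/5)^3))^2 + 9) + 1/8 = 1999943/4536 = 440.90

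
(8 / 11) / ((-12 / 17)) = -34 / 33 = -1.03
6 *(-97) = -582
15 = 15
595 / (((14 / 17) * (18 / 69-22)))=-33.24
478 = 478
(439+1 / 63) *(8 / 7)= 221264 / 441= 501.73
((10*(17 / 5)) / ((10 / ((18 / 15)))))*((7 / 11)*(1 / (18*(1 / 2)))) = 238 / 825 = 0.29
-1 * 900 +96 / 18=-2684 / 3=-894.67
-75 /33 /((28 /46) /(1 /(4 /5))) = -2875 /616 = -4.67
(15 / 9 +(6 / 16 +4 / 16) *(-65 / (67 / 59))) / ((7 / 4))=-7835 / 402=-19.49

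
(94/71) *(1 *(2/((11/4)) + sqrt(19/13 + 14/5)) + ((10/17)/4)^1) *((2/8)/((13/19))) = 292011/690404 + 893 *sqrt(18005)/119990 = 1.42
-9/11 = -0.82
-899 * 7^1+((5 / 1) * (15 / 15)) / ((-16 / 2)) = -50349 / 8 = -6293.62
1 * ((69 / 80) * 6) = 207 / 40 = 5.18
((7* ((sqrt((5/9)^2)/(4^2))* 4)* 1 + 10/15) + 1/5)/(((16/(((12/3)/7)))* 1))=331/5040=0.07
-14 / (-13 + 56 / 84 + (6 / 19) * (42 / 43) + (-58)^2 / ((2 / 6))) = -34314 / 24706019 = -0.00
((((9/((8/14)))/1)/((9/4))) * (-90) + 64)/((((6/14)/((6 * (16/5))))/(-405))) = 10269504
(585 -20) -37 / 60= 33863 / 60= 564.38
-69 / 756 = -23 / 252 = -0.09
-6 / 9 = -2 / 3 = -0.67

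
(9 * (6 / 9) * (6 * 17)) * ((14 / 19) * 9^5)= 505931832 / 19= 26627991.16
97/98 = 0.99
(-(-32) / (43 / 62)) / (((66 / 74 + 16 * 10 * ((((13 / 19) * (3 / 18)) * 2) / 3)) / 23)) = 81.28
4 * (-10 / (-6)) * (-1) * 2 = -13.33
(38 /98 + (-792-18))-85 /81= -3217516 /3969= -810.66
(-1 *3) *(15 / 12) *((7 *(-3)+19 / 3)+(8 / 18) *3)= 50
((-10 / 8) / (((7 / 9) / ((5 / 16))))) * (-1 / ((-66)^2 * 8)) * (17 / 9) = 425 / 15611904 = 0.00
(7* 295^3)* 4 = 718826500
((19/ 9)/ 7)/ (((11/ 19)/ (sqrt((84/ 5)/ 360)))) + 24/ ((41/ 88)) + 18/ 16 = 361 *sqrt(42)/ 20790 + 17265/ 328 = 52.75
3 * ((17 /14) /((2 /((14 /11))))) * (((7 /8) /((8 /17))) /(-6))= -2023 /2816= -0.72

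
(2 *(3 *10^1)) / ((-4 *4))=-15 / 4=-3.75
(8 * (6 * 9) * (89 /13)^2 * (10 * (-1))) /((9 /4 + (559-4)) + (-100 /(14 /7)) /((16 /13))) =-273749760 /698477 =-391.92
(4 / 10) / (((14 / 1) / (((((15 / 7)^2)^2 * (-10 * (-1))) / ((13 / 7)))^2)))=51257812500 / 139178767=368.29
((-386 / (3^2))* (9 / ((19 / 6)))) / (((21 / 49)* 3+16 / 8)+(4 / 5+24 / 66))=-297220 / 10849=-27.40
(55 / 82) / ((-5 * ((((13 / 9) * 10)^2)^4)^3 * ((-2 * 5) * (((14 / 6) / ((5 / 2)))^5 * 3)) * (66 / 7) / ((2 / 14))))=2153693963075557766310747 / 153205536544753194407624840202406707200000000000000000000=0.00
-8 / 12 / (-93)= 0.01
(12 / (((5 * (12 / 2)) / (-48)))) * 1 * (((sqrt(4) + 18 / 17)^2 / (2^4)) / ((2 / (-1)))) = 8112 / 1445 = 5.61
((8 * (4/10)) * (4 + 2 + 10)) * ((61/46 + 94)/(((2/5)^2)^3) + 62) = 137396306/115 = 1194750.49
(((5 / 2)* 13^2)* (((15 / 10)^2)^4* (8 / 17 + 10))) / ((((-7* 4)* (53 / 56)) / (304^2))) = -356249243610 / 901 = -395393167.16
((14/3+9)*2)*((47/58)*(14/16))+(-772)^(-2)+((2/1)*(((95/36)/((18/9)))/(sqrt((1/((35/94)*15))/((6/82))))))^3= 750203125*sqrt(26978)/25666530048+1004903609/51850608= 24.18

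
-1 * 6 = -6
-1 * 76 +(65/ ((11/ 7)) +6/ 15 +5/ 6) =-33.40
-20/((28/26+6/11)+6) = -286/109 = -2.62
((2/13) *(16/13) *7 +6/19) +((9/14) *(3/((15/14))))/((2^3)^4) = 107958499/65761280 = 1.64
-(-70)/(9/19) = 1330/9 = 147.78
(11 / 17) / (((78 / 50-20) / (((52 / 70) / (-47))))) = 1430 / 2578373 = 0.00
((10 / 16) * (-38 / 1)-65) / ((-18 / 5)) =1775 / 72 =24.65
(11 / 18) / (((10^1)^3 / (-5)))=-0.00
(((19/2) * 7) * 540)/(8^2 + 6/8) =20520/37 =554.59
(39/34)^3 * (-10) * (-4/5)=59319/4913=12.07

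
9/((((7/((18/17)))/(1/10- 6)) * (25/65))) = -62127/2975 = -20.88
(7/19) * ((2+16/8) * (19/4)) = 7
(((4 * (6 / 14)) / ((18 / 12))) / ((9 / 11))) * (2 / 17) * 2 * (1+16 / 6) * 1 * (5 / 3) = 19360 / 9639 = 2.01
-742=-742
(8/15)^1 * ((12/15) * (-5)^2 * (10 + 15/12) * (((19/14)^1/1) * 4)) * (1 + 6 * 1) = 4560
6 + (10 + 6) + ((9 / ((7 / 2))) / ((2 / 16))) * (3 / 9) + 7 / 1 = 251 / 7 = 35.86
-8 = -8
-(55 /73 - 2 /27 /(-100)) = -74323 /98550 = -0.75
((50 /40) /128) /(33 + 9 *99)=5 /473088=0.00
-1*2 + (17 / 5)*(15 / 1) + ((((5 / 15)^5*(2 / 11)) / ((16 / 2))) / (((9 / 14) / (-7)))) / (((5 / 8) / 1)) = 5893769 / 120285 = 49.00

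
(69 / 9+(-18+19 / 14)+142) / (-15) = -5587 / 630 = -8.87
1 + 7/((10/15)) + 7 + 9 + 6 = 67/2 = 33.50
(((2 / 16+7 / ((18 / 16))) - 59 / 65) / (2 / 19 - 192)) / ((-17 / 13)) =483683 / 22313520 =0.02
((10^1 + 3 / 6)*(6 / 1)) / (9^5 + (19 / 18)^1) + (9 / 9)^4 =152005 / 151843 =1.00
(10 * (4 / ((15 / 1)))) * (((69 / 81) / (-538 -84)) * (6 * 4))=-736 / 8397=-0.09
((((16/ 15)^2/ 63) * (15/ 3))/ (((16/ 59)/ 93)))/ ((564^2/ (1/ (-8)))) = -1829/ 150300360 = -0.00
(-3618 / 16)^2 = 3272481 / 64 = 51132.52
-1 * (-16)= 16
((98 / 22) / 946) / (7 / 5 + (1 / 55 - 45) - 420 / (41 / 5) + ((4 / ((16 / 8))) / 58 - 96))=-291305 / 11801537308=-0.00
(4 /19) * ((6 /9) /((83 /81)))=216 /1577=0.14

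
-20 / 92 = -5 / 23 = -0.22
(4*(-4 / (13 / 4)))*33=-2112 / 13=-162.46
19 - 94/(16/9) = -271/8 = -33.88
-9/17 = -0.53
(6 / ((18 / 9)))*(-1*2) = -6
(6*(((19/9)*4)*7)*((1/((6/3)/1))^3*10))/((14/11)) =1045/3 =348.33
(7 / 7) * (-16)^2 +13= 269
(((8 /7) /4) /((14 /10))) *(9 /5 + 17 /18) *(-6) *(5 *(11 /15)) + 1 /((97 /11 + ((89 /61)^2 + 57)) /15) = -15705745 /1297863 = -12.10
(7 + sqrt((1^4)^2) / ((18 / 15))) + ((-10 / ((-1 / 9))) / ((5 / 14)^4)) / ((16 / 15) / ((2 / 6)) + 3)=4185353 / 4650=900.08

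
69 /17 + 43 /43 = 86 /17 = 5.06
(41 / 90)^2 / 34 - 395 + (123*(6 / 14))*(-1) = -863091833 / 1927800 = -447.71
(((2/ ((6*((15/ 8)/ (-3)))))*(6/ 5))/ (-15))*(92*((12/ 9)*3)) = 5888/ 375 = 15.70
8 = 8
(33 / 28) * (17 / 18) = 187 / 168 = 1.11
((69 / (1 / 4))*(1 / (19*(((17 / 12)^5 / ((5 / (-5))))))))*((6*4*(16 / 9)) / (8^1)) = -366280704 / 26977283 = -13.58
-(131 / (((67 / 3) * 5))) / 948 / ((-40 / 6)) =393 / 2117200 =0.00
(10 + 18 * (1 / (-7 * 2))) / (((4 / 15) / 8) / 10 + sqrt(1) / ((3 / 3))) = 18300 / 2107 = 8.69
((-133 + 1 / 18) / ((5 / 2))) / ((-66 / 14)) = 16751 / 1485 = 11.28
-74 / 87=-0.85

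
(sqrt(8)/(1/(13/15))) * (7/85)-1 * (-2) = 182 * sqrt(2)/1275 + 2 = 2.20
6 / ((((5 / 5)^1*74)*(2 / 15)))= 45 / 74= 0.61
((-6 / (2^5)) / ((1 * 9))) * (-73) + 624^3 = 11662590025 / 48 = 242970625.52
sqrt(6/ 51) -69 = -69 +sqrt(34)/ 17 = -68.66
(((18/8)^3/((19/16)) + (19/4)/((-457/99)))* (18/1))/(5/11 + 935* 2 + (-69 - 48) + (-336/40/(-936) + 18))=11483154540/131974280231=0.09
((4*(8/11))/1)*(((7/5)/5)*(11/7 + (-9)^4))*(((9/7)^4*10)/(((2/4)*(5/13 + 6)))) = 501528298752/10960565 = 45757.52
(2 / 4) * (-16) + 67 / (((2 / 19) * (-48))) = -2041 / 96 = -21.26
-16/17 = -0.94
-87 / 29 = -3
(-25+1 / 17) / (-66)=212 / 561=0.38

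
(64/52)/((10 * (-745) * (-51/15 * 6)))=4/493935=0.00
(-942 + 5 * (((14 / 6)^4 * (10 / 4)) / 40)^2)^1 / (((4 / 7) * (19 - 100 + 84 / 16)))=10873619869 / 508923648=21.37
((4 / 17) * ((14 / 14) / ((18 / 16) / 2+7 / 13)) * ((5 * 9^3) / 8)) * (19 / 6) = 1200420 / 3893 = 308.35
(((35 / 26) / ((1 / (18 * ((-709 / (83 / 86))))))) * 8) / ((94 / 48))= -3687707520 / 50713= -72717.20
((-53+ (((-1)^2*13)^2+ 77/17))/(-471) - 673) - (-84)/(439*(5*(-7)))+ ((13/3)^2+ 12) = -33875650817/52726095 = -642.48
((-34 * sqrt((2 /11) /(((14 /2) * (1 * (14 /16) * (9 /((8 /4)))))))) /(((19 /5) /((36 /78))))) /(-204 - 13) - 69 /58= -69 /58+ 1360 * sqrt(22) /4127123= -1.19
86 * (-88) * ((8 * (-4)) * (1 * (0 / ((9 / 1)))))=0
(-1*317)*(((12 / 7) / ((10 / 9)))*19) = -9292.63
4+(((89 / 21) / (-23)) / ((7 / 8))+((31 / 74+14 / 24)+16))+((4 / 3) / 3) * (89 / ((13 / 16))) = 1355822077 / 19515132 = 69.48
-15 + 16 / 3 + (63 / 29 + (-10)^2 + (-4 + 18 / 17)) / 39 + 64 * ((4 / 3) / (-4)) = -182372 / 6409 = -28.46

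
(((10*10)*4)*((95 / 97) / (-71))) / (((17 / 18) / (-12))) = 8208000 / 117079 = 70.11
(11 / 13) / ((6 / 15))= 55 / 26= 2.12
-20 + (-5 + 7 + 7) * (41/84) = -437/28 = -15.61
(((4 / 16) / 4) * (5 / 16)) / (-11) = -5 / 2816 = -0.00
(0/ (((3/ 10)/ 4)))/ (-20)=0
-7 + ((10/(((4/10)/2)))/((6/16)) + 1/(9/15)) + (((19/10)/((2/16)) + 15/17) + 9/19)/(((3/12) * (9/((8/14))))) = 13451168/101745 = 132.20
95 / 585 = 19 / 117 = 0.16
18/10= 9/5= 1.80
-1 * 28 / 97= -28 / 97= -0.29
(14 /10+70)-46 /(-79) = 28433 /395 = 71.98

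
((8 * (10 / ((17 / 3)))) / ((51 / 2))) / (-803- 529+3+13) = -40 / 95081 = -0.00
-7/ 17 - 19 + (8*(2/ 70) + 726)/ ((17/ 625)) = 3174940/ 119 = 26680.17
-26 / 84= -13 / 42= -0.31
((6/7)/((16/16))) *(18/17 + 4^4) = 26220/119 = 220.34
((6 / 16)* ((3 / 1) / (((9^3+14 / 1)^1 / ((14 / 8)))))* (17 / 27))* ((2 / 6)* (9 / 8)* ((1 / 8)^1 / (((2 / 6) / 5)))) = 1785 / 1521664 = 0.00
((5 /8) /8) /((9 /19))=0.16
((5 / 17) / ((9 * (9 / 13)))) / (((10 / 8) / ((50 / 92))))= 0.02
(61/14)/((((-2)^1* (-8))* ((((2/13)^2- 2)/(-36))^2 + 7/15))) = 705599505/1216967416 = 0.58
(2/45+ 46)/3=2072/135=15.35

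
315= 315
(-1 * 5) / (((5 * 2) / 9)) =-9 / 2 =-4.50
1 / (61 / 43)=43 / 61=0.70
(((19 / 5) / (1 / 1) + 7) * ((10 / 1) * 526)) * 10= 568080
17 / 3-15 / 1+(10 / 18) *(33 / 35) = -185 / 21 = -8.81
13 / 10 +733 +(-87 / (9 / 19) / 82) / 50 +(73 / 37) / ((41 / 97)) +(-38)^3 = -24635963357 / 455100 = -54133.08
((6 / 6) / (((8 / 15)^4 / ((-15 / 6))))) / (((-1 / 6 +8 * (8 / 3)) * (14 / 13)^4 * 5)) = -4337701875 / 19983695872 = -0.22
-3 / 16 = -0.19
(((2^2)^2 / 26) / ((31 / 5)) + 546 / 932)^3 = 2129710218095179 / 6623276541213592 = 0.32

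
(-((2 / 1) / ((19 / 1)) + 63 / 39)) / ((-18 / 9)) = 425 / 494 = 0.86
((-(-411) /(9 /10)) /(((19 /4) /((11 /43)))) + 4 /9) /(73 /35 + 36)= 6443780 /9801549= 0.66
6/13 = 0.46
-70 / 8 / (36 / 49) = -1715 / 144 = -11.91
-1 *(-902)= 902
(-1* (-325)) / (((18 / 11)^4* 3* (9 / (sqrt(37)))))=4758325* sqrt(37) / 2834352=10.21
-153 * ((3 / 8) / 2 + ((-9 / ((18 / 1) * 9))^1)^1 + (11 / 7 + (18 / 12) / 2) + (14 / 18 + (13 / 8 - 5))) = 2465 / 112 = 22.01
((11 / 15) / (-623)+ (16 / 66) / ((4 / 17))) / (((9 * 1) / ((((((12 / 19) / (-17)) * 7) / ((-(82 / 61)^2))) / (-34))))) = -0.00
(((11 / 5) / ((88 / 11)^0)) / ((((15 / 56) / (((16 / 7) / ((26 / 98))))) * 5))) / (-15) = -68992 / 73125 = -0.94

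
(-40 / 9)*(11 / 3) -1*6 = -602 / 27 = -22.30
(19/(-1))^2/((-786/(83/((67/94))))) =-1408261/26331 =-53.48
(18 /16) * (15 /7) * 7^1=135 /8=16.88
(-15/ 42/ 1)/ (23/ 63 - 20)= 45/ 2474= 0.02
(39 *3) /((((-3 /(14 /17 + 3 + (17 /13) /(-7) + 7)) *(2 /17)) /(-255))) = 12588075 /14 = 899148.21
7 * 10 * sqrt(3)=70 * sqrt(3)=121.24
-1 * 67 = -67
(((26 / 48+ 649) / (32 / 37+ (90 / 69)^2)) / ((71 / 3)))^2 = 93100348421509009 / 813932598486016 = 114.38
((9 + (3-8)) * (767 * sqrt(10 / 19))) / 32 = 767 * sqrt(190) / 152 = 69.56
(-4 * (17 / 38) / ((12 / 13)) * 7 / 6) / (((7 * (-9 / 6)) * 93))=221 / 95418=0.00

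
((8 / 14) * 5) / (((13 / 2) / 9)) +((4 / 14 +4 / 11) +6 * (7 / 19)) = 6.82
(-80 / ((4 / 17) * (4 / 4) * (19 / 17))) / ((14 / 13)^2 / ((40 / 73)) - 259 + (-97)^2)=-0.03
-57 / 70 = -0.81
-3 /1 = -3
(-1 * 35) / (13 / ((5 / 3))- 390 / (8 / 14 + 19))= 2.89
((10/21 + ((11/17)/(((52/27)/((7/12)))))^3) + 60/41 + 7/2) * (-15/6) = -1036759180964765/76132469317632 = -13.62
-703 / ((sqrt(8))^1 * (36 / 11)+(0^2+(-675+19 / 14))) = 109128096 * sqrt(2) / 10760162953+11231208142 / 10760162953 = 1.06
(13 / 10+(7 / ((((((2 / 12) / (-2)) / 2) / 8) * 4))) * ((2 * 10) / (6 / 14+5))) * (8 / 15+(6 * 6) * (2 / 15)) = -1879624 / 285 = -6595.17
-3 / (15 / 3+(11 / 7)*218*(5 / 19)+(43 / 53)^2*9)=-0.03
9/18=1/2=0.50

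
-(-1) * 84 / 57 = 28 / 19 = 1.47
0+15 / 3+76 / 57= 19 / 3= 6.33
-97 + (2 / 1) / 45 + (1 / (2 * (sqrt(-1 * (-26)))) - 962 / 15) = -7249 / 45 + sqrt(26) / 52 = -160.99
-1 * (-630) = 630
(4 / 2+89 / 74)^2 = 56169 / 5476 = 10.26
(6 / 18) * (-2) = -2 / 3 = -0.67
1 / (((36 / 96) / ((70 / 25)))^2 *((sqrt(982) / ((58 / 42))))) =25984 *sqrt(982) / 331425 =2.46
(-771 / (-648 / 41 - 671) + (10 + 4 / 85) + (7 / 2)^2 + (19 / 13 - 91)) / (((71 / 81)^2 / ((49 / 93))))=-881879829351759 / 19449923093380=-45.34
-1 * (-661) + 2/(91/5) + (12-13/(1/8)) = 51789/91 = 569.11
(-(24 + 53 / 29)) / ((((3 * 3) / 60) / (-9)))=44940 / 29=1549.66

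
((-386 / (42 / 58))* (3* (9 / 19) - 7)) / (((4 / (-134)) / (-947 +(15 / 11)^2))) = 4545877377628 / 48279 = 94158482.52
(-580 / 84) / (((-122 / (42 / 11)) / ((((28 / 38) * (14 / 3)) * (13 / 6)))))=184730 / 114741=1.61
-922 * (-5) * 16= 73760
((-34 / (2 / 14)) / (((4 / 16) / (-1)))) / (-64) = -119 / 8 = -14.88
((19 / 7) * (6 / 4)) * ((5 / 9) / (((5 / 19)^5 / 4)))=94091762 / 13125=7168.90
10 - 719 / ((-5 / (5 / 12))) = 839 / 12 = 69.92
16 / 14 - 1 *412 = -2876 / 7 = -410.86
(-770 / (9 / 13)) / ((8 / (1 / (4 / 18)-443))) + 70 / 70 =4389457 / 72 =60964.68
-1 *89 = -89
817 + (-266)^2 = 71573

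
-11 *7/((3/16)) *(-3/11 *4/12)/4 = 28/3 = 9.33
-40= -40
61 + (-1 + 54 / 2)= 87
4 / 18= 2 / 9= 0.22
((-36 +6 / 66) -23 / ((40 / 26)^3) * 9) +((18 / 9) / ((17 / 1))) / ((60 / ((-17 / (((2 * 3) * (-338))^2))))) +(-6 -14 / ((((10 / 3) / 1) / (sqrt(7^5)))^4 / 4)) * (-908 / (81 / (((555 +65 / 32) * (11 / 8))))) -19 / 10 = 49769713510422820331423 / 45240624000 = 1100111119387.36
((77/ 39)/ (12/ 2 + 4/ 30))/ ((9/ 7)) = 2695/ 10764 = 0.25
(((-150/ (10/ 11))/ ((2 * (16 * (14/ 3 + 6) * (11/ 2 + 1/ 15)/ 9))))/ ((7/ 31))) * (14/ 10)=-4.85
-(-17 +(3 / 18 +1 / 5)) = 499 / 30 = 16.63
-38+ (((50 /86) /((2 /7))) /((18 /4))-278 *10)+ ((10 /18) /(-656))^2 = -4223110511309 /1498860288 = -2817.55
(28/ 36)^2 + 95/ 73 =11272/ 5913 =1.91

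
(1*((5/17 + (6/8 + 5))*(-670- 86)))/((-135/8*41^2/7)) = 161112/142885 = 1.13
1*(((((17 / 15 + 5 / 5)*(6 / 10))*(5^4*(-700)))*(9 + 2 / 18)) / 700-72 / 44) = -721762 / 99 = -7290.53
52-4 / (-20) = 261 / 5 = 52.20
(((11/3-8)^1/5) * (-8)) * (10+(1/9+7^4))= 16717.04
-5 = -5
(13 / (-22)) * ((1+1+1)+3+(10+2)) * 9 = -1053 / 11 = -95.73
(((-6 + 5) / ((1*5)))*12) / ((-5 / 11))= 132 / 25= 5.28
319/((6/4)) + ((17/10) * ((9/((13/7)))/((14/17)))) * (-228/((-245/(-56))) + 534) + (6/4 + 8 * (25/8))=34533662/6825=5059.88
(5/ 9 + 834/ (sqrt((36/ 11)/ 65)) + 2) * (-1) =-139 * sqrt(715) - 23/ 9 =-3719.34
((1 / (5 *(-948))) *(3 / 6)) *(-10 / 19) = 1 / 18012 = 0.00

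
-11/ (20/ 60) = -33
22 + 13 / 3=79 / 3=26.33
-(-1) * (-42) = -42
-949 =-949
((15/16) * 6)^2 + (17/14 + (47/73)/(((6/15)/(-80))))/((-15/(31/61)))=358711751/9974720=35.96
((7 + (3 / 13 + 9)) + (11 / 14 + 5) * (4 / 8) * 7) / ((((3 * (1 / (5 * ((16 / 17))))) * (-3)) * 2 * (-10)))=1897 / 1989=0.95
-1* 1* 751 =-751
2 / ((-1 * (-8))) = 1 / 4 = 0.25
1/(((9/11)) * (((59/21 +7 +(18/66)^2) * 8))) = 9317/602760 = 0.02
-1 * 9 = -9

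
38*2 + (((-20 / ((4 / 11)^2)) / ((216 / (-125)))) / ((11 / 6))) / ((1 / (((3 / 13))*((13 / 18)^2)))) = 1271327 / 15552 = 81.75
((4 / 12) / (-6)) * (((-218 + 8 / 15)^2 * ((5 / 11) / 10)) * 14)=-37242254 / 22275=-1671.93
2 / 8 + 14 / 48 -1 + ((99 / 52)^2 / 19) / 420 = -9880079 / 21577920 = -0.46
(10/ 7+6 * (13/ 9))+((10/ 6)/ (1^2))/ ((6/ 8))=776/ 63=12.32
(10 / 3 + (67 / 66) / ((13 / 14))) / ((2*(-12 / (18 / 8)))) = -1899 / 4576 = -0.41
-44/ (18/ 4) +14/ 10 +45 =1648/ 45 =36.62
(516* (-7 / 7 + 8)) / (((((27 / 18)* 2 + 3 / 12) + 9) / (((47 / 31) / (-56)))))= -12126 / 1519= -7.98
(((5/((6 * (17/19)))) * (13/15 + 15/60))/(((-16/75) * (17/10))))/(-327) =159125/18144576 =0.01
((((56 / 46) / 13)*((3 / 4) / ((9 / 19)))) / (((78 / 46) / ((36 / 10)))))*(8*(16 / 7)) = 4864 / 845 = 5.76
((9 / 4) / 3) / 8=3 / 32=0.09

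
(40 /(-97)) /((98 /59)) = -0.25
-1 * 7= -7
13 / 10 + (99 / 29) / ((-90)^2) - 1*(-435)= 436.30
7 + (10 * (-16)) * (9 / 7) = -198.71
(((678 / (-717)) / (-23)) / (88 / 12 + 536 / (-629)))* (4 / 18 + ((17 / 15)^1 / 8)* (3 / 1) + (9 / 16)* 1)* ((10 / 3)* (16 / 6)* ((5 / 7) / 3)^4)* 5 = 38692541875 / 35301498184197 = 0.00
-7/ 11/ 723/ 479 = -7/ 3809487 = -0.00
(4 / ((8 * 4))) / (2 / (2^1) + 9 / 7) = 7 / 128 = 0.05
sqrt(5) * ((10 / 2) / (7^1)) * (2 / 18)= 5 * sqrt(5) / 63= 0.18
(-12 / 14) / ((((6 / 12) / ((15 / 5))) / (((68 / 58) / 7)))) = -1224 / 1421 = -0.86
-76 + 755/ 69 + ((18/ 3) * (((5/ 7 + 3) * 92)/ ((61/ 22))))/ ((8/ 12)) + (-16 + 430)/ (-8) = 116951963/ 117852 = 992.36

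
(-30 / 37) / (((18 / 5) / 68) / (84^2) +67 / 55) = -14660800 / 22026877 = -0.67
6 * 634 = 3804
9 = 9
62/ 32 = 31/ 16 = 1.94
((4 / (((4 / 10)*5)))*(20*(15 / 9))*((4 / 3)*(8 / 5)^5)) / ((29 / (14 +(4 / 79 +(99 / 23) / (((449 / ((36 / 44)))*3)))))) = 451.68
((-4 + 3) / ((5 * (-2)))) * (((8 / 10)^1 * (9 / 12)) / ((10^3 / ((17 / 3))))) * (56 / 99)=119 / 618750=0.00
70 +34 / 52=1837 / 26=70.65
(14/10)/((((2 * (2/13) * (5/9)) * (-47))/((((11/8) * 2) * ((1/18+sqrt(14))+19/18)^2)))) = -617617/84600 - 1001 * sqrt(14)/940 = -11.28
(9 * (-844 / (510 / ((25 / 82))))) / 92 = -3165 / 64124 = -0.05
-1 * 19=-19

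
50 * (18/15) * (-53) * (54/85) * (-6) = 206064/17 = 12121.41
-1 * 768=-768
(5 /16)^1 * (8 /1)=5 /2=2.50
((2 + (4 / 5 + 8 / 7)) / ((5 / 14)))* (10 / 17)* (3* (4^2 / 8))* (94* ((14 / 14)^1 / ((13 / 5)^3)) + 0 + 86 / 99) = 242.24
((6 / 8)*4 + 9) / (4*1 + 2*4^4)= 0.02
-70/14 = -5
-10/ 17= -0.59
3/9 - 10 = -29/3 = -9.67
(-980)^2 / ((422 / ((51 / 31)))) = 24490200 / 6541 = 3744.11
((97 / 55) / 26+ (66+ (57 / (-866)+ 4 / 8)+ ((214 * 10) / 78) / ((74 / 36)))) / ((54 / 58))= 53051083213 / 618570810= 85.76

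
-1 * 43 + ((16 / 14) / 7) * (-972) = -9883 / 49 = -201.69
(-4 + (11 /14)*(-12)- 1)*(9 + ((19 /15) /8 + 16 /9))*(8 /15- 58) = 171381547 /18900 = 9067.81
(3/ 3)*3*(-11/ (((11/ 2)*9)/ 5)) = -10/ 3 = -3.33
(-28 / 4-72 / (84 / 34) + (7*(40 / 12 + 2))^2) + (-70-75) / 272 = 23255297 / 17136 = 1357.10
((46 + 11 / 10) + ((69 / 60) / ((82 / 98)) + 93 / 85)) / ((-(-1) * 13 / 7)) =967379 / 36244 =26.69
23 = 23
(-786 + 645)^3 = -2803221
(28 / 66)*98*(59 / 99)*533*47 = 2027828348 / 3267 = 620700.44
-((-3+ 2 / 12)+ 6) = -19 / 6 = -3.17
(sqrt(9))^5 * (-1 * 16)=-3888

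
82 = 82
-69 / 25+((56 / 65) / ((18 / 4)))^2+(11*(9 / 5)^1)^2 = 133233892 / 342225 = 389.32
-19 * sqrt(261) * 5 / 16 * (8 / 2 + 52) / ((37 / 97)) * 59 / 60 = -761159 * sqrt(29) / 296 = -13847.86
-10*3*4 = -120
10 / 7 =1.43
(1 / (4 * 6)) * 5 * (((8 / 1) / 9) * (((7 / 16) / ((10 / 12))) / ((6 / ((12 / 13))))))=7 / 468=0.01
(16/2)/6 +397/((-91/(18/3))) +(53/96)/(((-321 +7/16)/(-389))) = -67693609/2800434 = -24.17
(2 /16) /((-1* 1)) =-1 /8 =-0.12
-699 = -699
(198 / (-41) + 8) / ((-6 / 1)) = -65 / 123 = -0.53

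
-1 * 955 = -955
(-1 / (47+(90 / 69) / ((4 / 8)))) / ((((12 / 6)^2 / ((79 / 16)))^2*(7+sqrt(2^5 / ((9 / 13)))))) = -1291887 / 16691200+430629*sqrt(26) / 29209600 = -0.00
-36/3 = -12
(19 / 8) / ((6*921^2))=0.00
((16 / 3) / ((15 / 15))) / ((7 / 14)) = 32 / 3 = 10.67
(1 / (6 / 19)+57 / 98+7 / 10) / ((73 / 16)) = 52312 / 53655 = 0.97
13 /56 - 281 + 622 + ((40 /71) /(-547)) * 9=742116073 /2174872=341.22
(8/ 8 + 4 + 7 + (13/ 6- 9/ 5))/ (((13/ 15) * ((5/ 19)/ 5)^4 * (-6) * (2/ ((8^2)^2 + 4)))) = -49557818275/ 78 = -635356644.55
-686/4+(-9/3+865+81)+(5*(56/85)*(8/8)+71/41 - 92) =954229/1394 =684.53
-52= -52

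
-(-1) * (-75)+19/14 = -1031/14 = -73.64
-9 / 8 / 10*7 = -63 / 80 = -0.79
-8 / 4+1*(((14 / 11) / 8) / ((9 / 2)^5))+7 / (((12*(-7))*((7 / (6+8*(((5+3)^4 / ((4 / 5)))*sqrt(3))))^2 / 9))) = -350275386351433 / 4546773-368640*sqrt(3) / 49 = -77051269.96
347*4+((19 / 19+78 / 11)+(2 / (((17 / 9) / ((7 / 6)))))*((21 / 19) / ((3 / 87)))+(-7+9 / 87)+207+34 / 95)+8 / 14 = 5902488329 / 3606295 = 1636.72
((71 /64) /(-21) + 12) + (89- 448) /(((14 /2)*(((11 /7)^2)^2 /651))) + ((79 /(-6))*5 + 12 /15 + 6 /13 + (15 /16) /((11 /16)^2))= -2355913533629 /426345920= -5525.83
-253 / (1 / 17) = -4301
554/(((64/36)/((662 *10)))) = 4125915/2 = 2062957.50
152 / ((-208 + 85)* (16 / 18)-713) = -456 / 2467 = -0.18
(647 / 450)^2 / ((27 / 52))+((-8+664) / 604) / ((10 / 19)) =1247647717 / 206398125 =6.04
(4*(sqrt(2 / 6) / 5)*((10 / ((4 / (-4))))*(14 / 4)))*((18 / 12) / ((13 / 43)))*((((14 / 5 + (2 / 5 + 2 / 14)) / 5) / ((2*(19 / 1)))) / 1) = -387*sqrt(3) / 475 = -1.41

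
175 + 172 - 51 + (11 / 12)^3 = 512819 / 1728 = 296.77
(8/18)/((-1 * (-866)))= 2/3897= 0.00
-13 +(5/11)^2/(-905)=-284718/21901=-13.00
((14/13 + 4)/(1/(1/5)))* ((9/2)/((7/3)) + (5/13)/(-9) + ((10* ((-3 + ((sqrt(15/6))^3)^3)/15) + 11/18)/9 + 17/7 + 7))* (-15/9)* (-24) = 6875* sqrt(10)/117 + 14477936/31941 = 639.09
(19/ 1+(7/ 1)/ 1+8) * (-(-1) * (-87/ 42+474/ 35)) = 13651/ 35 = 390.03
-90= -90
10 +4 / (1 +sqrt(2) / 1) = 4 * sqrt(2) +6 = 11.66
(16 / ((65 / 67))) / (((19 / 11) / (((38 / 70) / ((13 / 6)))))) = 70752 / 29575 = 2.39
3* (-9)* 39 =-1053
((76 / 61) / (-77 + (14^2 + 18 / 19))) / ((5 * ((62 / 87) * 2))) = 31407 / 21547945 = 0.00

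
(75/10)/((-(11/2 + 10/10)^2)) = -30/169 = -0.18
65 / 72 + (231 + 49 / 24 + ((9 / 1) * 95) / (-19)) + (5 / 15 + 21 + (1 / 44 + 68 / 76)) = 1589033 / 7524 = 211.20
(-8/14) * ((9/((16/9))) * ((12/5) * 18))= -4374/35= -124.97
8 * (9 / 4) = 18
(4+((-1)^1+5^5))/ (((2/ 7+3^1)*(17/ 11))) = 616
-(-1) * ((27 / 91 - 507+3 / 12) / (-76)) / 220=16759 / 553280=0.03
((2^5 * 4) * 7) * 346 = 310016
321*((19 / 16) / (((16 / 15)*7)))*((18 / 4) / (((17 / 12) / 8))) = 2470095 / 1904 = 1297.32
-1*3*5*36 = -540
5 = 5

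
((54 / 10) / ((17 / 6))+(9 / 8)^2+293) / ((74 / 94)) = 75725131 / 201280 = 376.22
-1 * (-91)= 91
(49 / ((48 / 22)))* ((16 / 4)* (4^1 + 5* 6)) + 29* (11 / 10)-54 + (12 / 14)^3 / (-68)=530426957 / 174930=3032.22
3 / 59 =0.05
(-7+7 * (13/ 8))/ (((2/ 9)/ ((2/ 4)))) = 315/ 32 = 9.84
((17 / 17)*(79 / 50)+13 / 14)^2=192721 / 30625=6.29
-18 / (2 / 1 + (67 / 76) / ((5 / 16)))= -855 / 229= -3.73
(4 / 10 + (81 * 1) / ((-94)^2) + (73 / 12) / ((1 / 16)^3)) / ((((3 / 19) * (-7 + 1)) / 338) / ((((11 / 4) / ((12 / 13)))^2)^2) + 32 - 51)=-4434453602013394546301 / 3381316594833418620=-1311.46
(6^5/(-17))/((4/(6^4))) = -2519424/17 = -148201.41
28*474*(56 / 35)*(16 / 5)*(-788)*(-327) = 437744111616 / 25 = 17509764464.64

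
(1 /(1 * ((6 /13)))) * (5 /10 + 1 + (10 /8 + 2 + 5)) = 169 /8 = 21.12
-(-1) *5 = 5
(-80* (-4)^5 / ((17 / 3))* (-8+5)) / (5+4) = -81920 / 17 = -4818.82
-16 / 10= -8 / 5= -1.60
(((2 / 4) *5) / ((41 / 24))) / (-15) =-4 / 41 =-0.10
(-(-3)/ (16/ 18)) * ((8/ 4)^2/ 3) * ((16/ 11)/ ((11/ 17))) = 1224/ 121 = 10.12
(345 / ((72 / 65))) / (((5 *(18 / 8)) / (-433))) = -647335 / 54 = -11987.69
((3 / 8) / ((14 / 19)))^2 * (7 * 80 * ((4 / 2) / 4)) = 16245 / 224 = 72.52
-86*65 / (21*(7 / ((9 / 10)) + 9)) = -16770 / 1057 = -15.87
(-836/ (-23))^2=698896/ 529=1321.16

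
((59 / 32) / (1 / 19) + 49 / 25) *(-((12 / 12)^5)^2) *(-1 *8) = 29593 / 100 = 295.93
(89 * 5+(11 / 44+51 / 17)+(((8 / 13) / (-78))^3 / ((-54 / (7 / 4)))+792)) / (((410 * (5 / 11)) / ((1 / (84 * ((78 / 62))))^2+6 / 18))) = 137424046063451172047 / 61932594840804455040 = 2.22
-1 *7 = -7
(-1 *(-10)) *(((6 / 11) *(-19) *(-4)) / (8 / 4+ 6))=570 / 11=51.82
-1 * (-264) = 264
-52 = -52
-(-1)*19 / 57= 1 / 3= 0.33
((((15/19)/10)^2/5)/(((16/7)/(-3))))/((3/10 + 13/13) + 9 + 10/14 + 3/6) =-0.00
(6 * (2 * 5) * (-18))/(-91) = 1080/91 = 11.87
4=4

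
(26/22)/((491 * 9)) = 13/48609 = 0.00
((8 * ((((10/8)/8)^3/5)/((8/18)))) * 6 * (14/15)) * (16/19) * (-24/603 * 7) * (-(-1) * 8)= -735/5092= -0.14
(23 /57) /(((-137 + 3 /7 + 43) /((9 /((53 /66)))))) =-31878 /659585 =-0.05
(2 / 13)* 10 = 20 / 13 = 1.54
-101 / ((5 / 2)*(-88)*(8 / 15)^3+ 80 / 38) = 1295325 / 401032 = 3.23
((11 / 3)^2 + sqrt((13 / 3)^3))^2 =3146*sqrt(39) / 81 + 21232 / 81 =504.68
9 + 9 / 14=135 / 14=9.64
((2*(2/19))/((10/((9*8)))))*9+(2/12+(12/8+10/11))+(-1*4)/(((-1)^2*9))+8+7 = 289424/9405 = 30.77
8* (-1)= -8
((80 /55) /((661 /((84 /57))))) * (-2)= -896 /138149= -0.01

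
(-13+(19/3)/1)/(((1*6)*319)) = -10/2871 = -0.00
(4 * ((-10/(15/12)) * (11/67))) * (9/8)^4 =-72171/8576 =-8.42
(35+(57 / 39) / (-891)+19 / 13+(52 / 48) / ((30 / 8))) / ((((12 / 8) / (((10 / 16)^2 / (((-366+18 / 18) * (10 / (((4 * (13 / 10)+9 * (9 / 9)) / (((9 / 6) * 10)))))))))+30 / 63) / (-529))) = 279779657689 / 213074014725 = 1.31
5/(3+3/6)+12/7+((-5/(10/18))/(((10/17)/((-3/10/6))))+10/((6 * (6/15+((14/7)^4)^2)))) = 10538233/2692200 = 3.91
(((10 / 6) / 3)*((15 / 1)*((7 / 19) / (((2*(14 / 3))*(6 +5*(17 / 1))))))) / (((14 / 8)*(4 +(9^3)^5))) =25 / 2491900371741585259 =0.00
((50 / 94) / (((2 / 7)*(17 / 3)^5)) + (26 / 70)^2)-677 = -110664545271923 / 163496533550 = -676.86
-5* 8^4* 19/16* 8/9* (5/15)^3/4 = -48640/243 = -200.16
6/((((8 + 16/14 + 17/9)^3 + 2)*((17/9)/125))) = 1687817250/5715441973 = 0.30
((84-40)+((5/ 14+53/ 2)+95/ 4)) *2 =189.21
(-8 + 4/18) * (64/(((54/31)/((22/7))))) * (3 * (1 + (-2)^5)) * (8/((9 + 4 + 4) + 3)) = 2706176/81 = 33409.58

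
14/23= 0.61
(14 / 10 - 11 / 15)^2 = 4 / 9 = 0.44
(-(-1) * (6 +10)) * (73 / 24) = 146 / 3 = 48.67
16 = 16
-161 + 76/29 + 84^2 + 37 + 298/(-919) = 6934.30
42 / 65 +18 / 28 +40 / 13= 4.37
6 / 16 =3 / 8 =0.38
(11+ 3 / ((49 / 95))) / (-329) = -824 / 16121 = -0.05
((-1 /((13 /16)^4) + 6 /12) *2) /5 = -102511 /142805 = -0.72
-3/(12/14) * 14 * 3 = -147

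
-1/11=-0.09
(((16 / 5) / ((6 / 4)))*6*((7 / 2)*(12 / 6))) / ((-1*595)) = -64 / 425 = -0.15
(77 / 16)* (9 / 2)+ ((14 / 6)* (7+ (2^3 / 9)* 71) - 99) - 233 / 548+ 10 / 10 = 10277143 / 118368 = 86.82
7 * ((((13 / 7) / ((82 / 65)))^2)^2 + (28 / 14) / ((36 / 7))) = 4968425826641 / 139569987312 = 35.60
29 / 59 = 0.49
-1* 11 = -11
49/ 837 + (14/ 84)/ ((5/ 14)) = 0.53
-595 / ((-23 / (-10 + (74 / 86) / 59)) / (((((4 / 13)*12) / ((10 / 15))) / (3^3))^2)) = -964680640 / 88751871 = -10.87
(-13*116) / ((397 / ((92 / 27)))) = -12.94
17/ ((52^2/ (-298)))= -2533/ 1352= -1.87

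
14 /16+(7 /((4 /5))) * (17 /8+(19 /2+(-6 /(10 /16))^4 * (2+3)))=297353371 /800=371691.71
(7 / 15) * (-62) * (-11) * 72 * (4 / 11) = 41664 / 5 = 8332.80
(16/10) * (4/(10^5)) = 1/15625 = 0.00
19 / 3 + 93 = 298 / 3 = 99.33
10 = 10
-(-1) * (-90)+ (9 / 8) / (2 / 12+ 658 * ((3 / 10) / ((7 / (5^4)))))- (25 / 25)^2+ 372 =118864151 / 423004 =281.00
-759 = -759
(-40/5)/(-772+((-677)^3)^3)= 8/29874319279043849237529609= 0.00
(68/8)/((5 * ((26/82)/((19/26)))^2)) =10316297/1142440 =9.03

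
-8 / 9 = -0.89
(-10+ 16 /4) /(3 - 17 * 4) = 6 /65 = 0.09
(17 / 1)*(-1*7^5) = -285719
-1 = -1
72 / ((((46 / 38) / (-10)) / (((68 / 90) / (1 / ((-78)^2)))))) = -2734096.70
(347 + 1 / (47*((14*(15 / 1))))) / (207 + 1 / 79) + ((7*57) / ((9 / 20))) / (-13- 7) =-42.66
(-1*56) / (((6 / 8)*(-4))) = 56 / 3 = 18.67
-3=-3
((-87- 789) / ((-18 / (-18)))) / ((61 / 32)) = -28032 / 61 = -459.54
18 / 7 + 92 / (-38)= 20 / 133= 0.15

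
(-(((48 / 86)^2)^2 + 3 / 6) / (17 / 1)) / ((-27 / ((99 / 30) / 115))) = 44905883 / 1203076071900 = 0.00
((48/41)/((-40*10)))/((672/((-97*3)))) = 291/229600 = 0.00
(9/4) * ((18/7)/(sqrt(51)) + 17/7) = 27 * sqrt(51)/238 + 153/28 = 6.27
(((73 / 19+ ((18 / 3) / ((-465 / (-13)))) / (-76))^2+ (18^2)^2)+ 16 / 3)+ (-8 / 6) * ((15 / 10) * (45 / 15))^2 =10924793268367 / 104076300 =104969.08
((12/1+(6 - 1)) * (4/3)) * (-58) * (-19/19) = 3944/3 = 1314.67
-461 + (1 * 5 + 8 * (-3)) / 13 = -6012 / 13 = -462.46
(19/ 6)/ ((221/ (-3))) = -19/ 442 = -0.04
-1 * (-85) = 85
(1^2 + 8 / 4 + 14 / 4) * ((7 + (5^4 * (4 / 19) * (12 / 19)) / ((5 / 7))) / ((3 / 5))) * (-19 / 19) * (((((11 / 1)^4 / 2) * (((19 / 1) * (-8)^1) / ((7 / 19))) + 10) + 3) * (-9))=-26223827017635 / 722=-36321090052.13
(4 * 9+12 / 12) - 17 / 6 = 205 / 6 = 34.17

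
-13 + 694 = 681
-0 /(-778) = 0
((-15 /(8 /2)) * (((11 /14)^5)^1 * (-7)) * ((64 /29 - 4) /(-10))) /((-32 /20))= -31404945 /35650048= -0.88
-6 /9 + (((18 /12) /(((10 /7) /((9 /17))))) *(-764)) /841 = -251267 /214455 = -1.17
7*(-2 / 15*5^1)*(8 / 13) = -2.87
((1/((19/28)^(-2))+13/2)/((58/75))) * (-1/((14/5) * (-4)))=0.80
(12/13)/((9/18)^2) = 3.69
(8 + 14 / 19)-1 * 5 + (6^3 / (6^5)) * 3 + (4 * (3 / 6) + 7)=2923 / 228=12.82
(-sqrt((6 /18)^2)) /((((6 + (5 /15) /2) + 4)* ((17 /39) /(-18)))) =1404 /1037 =1.35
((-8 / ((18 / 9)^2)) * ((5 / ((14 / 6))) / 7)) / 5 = -6 / 49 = -0.12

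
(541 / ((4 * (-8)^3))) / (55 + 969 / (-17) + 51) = -541 / 100352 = -0.01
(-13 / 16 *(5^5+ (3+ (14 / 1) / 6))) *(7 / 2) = -854581 / 96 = -8901.89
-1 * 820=-820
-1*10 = -10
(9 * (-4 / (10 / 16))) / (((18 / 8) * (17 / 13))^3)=-4499456 / 1989765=-2.26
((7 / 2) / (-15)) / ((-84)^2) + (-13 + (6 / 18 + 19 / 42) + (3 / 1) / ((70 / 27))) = -47767 / 4320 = -11.06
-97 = -97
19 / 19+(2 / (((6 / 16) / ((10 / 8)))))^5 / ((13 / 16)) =51203159 / 3159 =16208.66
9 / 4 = 2.25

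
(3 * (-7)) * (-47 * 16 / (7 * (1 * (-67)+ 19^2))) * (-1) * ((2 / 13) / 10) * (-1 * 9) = 3384 / 3185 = 1.06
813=813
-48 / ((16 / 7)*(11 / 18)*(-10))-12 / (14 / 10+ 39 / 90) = -171 / 55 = -3.11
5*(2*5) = 50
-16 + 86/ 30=-197/ 15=-13.13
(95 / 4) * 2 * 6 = 285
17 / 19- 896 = -17007 / 19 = -895.11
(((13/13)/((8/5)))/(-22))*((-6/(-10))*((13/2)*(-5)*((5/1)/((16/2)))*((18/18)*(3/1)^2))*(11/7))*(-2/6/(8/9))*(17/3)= -149175/14336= -10.41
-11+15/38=-403/38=-10.61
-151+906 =755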